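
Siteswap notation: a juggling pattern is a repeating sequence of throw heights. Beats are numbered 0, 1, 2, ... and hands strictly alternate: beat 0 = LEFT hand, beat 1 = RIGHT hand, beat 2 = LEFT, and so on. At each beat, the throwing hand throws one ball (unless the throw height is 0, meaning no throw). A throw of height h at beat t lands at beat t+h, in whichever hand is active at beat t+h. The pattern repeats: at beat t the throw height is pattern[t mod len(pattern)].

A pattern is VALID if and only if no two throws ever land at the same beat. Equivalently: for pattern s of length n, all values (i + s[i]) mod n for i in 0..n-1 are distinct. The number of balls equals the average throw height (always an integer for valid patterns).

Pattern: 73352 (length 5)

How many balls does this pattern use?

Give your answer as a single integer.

Pattern = [7, 3, 3, 5, 2], length n = 5
  position 0: throw height = 7, running sum = 7
  position 1: throw height = 3, running sum = 10
  position 2: throw height = 3, running sum = 13
  position 3: throw height = 5, running sum = 18
  position 4: throw height = 2, running sum = 20
Total sum = 20; balls = sum / n = 20 / 5 = 4

Answer: 4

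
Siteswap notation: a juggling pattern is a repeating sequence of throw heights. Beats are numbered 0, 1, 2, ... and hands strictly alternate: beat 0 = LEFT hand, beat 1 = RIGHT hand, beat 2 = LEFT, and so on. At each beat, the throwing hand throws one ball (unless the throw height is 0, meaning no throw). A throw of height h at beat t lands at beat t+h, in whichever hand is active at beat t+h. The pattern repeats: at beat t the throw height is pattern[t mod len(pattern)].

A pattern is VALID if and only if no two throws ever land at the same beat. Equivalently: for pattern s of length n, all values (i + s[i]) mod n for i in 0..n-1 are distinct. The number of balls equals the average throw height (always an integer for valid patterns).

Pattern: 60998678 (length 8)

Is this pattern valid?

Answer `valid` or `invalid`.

i=0: (i + s[i]) mod n = (0 + 6) mod 8 = 6
i=1: (i + s[i]) mod n = (1 + 0) mod 8 = 1
i=2: (i + s[i]) mod n = (2 + 9) mod 8 = 3
i=3: (i + s[i]) mod n = (3 + 9) mod 8 = 4
i=4: (i + s[i]) mod n = (4 + 8) mod 8 = 4
i=5: (i + s[i]) mod n = (5 + 6) mod 8 = 3
i=6: (i + s[i]) mod n = (6 + 7) mod 8 = 5
i=7: (i + s[i]) mod n = (7 + 8) mod 8 = 7
Residues: [6, 1, 3, 4, 4, 3, 5, 7], distinct: False

Answer: invalid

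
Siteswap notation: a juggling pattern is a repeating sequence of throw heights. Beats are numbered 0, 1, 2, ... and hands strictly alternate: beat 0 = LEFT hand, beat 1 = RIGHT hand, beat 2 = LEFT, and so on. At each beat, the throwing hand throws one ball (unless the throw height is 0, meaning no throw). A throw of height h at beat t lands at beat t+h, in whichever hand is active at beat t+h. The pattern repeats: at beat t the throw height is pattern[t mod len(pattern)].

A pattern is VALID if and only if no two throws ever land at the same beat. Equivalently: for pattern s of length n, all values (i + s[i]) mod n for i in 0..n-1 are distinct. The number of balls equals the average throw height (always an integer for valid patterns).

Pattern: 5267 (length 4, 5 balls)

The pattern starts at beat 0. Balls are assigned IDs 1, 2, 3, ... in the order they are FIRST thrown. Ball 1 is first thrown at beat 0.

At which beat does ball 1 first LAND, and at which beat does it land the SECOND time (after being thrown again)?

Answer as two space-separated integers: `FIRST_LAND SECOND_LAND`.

Beat 0 (L): throw ball1 h=5 -> lands@5:R; in-air after throw: [b1@5:R]
Beat 1 (R): throw ball2 h=2 -> lands@3:R; in-air after throw: [b2@3:R b1@5:R]
Beat 2 (L): throw ball3 h=6 -> lands@8:L; in-air after throw: [b2@3:R b1@5:R b3@8:L]
Beat 3 (R): throw ball2 h=7 -> lands@10:L; in-air after throw: [b1@5:R b3@8:L b2@10:L]
Beat 4 (L): throw ball4 h=5 -> lands@9:R; in-air after throw: [b1@5:R b3@8:L b4@9:R b2@10:L]
Beat 5 (R): throw ball1 h=2 -> lands@7:R; in-air after throw: [b1@7:R b3@8:L b4@9:R b2@10:L]
Beat 6 (L): throw ball5 h=6 -> lands@12:L; in-air after throw: [b1@7:R b3@8:L b4@9:R b2@10:L b5@12:L]
Beat 7 (R): throw ball1 h=7 -> lands@14:L; in-air after throw: [b3@8:L b4@9:R b2@10:L b5@12:L b1@14:L]
Ball 1: thrown@0 h=5 -> first land @5; rethrown@5 h=2 -> second land @7

Answer: 5 7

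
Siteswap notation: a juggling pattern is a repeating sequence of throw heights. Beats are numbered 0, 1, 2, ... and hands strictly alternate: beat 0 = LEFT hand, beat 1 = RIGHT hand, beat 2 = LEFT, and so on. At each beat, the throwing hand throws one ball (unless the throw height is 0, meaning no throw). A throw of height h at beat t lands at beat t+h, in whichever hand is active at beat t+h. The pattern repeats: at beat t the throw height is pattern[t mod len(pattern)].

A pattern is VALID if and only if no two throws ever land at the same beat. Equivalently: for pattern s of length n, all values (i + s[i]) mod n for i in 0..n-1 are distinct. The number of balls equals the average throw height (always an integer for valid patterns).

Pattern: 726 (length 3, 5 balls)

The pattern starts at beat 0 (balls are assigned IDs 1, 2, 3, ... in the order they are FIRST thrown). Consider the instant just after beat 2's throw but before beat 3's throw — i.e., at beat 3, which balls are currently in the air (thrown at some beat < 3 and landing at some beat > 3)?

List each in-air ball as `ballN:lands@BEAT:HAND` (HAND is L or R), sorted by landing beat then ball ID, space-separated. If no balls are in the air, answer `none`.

Beat 0 (L): throw ball1 h=7 -> lands@7:R; in-air after throw: [b1@7:R]
Beat 1 (R): throw ball2 h=2 -> lands@3:R; in-air after throw: [b2@3:R b1@7:R]
Beat 2 (L): throw ball3 h=6 -> lands@8:L; in-air after throw: [b2@3:R b1@7:R b3@8:L]
Beat 3 (R): throw ball2 h=7 -> lands@10:L; in-air after throw: [b1@7:R b3@8:L b2@10:L]

Answer: ball1:lands@7:R ball3:lands@8:L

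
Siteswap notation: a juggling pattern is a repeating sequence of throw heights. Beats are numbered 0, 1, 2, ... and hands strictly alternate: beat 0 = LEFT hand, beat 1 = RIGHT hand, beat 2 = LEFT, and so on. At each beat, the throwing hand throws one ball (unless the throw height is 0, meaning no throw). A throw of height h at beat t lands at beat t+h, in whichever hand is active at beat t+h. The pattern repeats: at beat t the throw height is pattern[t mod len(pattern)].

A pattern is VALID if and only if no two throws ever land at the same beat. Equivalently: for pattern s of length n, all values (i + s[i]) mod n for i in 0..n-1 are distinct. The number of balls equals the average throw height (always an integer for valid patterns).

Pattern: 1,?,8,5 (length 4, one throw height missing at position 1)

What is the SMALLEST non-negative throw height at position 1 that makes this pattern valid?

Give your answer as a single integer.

i=0: (0 + 1) mod 4 = 1
i=1: s[i]=? (unknown)
i=2: (2 + 8) mod 4 = 2
i=3: (3 + 5) mod 4 = 0
Known residues: [0, 1, 2]; need a permutation of 0..3, so missing residue r = 3
Need (1 + s) mod 4 = 3; smallest s = (3 - 1) mod 4 = 2

Answer: 2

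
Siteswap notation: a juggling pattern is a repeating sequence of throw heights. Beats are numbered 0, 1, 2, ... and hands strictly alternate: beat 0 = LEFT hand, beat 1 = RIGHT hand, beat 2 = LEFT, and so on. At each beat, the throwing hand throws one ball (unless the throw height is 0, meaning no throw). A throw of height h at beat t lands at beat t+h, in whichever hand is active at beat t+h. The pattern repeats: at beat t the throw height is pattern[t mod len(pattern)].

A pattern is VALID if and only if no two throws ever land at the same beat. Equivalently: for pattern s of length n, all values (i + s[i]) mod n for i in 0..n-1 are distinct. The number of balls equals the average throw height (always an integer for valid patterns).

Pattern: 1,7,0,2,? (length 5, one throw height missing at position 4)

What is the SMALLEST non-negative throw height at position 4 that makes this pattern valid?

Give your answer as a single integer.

Answer: 0

Derivation:
i=0: (0 + 1) mod 5 = 1
i=1: (1 + 7) mod 5 = 3
i=2: (2 + 0) mod 5 = 2
i=3: (3 + 2) mod 5 = 0
i=4: s[i]=? (unknown)
Known residues: [0, 1, 2, 3]; need a permutation of 0..4, so missing residue r = 4
Need (4 + s) mod 5 = 4; smallest s = (4 - 4) mod 5 = 0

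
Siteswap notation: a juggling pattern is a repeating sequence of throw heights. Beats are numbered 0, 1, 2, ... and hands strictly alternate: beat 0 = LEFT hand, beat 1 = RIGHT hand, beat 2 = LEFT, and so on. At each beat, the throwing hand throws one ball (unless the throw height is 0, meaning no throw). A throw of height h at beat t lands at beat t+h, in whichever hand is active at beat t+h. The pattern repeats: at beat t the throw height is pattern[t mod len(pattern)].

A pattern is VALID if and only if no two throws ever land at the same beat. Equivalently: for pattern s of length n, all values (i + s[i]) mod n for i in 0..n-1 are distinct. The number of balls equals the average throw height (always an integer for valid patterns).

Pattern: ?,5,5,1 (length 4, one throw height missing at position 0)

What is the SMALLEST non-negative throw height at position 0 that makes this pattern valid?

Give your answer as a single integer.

i=0: s[i]=? (unknown)
i=1: (1 + 5) mod 4 = 2
i=2: (2 + 5) mod 4 = 3
i=3: (3 + 1) mod 4 = 0
Known residues: [0, 2, 3]; need a permutation of 0..3, so missing residue r = 1
Need (0 + s) mod 4 = 1; smallest s = (1 - 0) mod 4 = 1

Answer: 1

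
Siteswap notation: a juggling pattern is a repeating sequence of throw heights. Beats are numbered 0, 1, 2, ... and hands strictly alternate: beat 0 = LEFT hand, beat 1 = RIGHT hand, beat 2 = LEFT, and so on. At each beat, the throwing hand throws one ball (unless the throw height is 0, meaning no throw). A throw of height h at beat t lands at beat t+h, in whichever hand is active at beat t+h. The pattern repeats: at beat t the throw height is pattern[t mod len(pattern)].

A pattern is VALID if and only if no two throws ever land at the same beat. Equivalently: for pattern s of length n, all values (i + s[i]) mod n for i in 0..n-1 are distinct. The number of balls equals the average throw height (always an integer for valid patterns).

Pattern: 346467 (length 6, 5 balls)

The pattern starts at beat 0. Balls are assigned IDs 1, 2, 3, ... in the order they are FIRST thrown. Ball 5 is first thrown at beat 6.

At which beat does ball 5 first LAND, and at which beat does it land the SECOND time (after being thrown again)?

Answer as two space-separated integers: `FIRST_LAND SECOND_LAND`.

Beat 0 (L): throw ball1 h=3 -> lands@3:R; in-air after throw: [b1@3:R]
Beat 1 (R): throw ball2 h=4 -> lands@5:R; in-air after throw: [b1@3:R b2@5:R]
Beat 2 (L): throw ball3 h=6 -> lands@8:L; in-air after throw: [b1@3:R b2@5:R b3@8:L]
Beat 3 (R): throw ball1 h=4 -> lands@7:R; in-air after throw: [b2@5:R b1@7:R b3@8:L]
Beat 4 (L): throw ball4 h=6 -> lands@10:L; in-air after throw: [b2@5:R b1@7:R b3@8:L b4@10:L]
Beat 5 (R): throw ball2 h=7 -> lands@12:L; in-air after throw: [b1@7:R b3@8:L b4@10:L b2@12:L]
Beat 6 (L): throw ball5 h=3 -> lands@9:R; in-air after throw: [b1@7:R b3@8:L b5@9:R b4@10:L b2@12:L]
Beat 7 (R): throw ball1 h=4 -> lands@11:R; in-air after throw: [b3@8:L b5@9:R b4@10:L b1@11:R b2@12:L]
Beat 8 (L): throw ball3 h=6 -> lands@14:L; in-air after throw: [b5@9:R b4@10:L b1@11:R b2@12:L b3@14:L]
Beat 9 (R): throw ball5 h=4 -> lands@13:R; in-air after throw: [b4@10:L b1@11:R b2@12:L b5@13:R b3@14:L]
Beat 10 (L): throw ball4 h=6 -> lands@16:L; in-air after throw: [b1@11:R b2@12:L b5@13:R b3@14:L b4@16:L]
Beat 11 (R): throw ball1 h=7 -> lands@18:L; in-air after throw: [b2@12:L b5@13:R b3@14:L b4@16:L b1@18:L]
Beat 12 (L): throw ball2 h=3 -> lands@15:R; in-air after throw: [b5@13:R b3@14:L b2@15:R b4@16:L b1@18:L]
Beat 13 (R): throw ball5 h=4 -> lands@17:R; in-air after throw: [b3@14:L b2@15:R b4@16:L b5@17:R b1@18:L]
Ball 5: thrown@6 h=3 -> first land @9; rethrown@9 h=4 -> second land @13

Answer: 9 13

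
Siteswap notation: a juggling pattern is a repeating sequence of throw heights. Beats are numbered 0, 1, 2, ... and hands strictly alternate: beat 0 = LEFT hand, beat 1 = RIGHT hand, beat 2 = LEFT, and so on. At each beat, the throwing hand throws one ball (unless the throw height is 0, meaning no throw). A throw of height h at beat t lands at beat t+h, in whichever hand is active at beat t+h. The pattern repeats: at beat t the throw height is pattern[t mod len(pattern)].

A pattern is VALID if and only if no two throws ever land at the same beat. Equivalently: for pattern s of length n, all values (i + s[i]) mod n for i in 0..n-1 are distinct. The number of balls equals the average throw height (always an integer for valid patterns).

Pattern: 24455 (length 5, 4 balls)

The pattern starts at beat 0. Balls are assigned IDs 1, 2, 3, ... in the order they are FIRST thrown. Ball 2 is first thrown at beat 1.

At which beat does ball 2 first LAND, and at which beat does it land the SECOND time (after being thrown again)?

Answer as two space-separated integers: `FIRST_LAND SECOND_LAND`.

Answer: 5 7

Derivation:
Beat 0 (L): throw ball1 h=2 -> lands@2:L; in-air after throw: [b1@2:L]
Beat 1 (R): throw ball2 h=4 -> lands@5:R; in-air after throw: [b1@2:L b2@5:R]
Beat 2 (L): throw ball1 h=4 -> lands@6:L; in-air after throw: [b2@5:R b1@6:L]
Beat 3 (R): throw ball3 h=5 -> lands@8:L; in-air after throw: [b2@5:R b1@6:L b3@8:L]
Beat 4 (L): throw ball4 h=5 -> lands@9:R; in-air after throw: [b2@5:R b1@6:L b3@8:L b4@9:R]
Beat 5 (R): throw ball2 h=2 -> lands@7:R; in-air after throw: [b1@6:L b2@7:R b3@8:L b4@9:R]
Beat 6 (L): throw ball1 h=4 -> lands@10:L; in-air after throw: [b2@7:R b3@8:L b4@9:R b1@10:L]
Beat 7 (R): throw ball2 h=4 -> lands@11:R; in-air after throw: [b3@8:L b4@9:R b1@10:L b2@11:R]
Ball 2: thrown@1 h=4 -> first land @5; rethrown@5 h=2 -> second land @7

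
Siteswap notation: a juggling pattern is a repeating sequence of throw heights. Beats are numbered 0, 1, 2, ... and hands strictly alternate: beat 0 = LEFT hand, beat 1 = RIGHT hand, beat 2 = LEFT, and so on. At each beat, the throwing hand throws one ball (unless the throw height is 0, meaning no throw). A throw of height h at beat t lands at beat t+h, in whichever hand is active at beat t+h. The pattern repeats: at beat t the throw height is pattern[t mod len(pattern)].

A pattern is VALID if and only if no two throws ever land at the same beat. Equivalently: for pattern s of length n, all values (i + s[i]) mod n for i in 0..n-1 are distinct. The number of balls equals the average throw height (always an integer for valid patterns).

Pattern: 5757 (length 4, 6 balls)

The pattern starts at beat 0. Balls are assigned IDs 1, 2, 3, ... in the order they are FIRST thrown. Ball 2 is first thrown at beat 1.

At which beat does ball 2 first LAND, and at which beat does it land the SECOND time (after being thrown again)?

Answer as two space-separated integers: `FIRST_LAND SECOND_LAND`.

Beat 0 (L): throw ball1 h=5 -> lands@5:R; in-air after throw: [b1@5:R]
Beat 1 (R): throw ball2 h=7 -> lands@8:L; in-air after throw: [b1@5:R b2@8:L]
Beat 2 (L): throw ball3 h=5 -> lands@7:R; in-air after throw: [b1@5:R b3@7:R b2@8:L]
Beat 3 (R): throw ball4 h=7 -> lands@10:L; in-air after throw: [b1@5:R b3@7:R b2@8:L b4@10:L]
Beat 4 (L): throw ball5 h=5 -> lands@9:R; in-air after throw: [b1@5:R b3@7:R b2@8:L b5@9:R b4@10:L]
Beat 5 (R): throw ball1 h=7 -> lands@12:L; in-air after throw: [b3@7:R b2@8:L b5@9:R b4@10:L b1@12:L]
Beat 6 (L): throw ball6 h=5 -> lands@11:R; in-air after throw: [b3@7:R b2@8:L b5@9:R b4@10:L b6@11:R b1@12:L]
Beat 7 (R): throw ball3 h=7 -> lands@14:L; in-air after throw: [b2@8:L b5@9:R b4@10:L b6@11:R b1@12:L b3@14:L]
Beat 8 (L): throw ball2 h=5 -> lands@13:R; in-air after throw: [b5@9:R b4@10:L b6@11:R b1@12:L b2@13:R b3@14:L]
Beat 9 (R): throw ball5 h=7 -> lands@16:L; in-air after throw: [b4@10:L b6@11:R b1@12:L b2@13:R b3@14:L b5@16:L]
Beat 10 (L): throw ball4 h=5 -> lands@15:R; in-air after throw: [b6@11:R b1@12:L b2@13:R b3@14:L b4@15:R b5@16:L]
Beat 11 (R): throw ball6 h=7 -> lands@18:L; in-air after throw: [b1@12:L b2@13:R b3@14:L b4@15:R b5@16:L b6@18:L]
Beat 12 (L): throw ball1 h=5 -> lands@17:R; in-air after throw: [b2@13:R b3@14:L b4@15:R b5@16:L b1@17:R b6@18:L]
Beat 13 (R): throw ball2 h=7 -> lands@20:L; in-air after throw: [b3@14:L b4@15:R b5@16:L b1@17:R b6@18:L b2@20:L]
Ball 2: thrown@1 h=7 -> first land @8; rethrown@8 h=5 -> second land @13

Answer: 8 13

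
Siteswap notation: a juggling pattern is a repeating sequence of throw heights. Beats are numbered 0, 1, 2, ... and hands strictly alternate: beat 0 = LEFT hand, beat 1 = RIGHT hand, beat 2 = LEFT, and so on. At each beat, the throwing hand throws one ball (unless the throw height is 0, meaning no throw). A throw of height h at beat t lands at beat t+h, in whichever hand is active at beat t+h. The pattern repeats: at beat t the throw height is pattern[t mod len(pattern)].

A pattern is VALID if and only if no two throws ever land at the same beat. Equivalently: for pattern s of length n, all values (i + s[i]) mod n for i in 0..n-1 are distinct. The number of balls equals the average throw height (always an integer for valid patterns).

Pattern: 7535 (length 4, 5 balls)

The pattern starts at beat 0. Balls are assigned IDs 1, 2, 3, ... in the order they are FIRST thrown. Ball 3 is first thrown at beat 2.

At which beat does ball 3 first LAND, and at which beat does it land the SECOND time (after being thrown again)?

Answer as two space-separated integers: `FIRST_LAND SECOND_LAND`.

Beat 0 (L): throw ball1 h=7 -> lands@7:R; in-air after throw: [b1@7:R]
Beat 1 (R): throw ball2 h=5 -> lands@6:L; in-air after throw: [b2@6:L b1@7:R]
Beat 2 (L): throw ball3 h=3 -> lands@5:R; in-air after throw: [b3@5:R b2@6:L b1@7:R]
Beat 3 (R): throw ball4 h=5 -> lands@8:L; in-air after throw: [b3@5:R b2@6:L b1@7:R b4@8:L]
Beat 4 (L): throw ball5 h=7 -> lands@11:R; in-air after throw: [b3@5:R b2@6:L b1@7:R b4@8:L b5@11:R]
Beat 5 (R): throw ball3 h=5 -> lands@10:L; in-air after throw: [b2@6:L b1@7:R b4@8:L b3@10:L b5@11:R]
Beat 6 (L): throw ball2 h=3 -> lands@9:R; in-air after throw: [b1@7:R b4@8:L b2@9:R b3@10:L b5@11:R]
Beat 7 (R): throw ball1 h=5 -> lands@12:L; in-air after throw: [b4@8:L b2@9:R b3@10:L b5@11:R b1@12:L]
Beat 8 (L): throw ball4 h=7 -> lands@15:R; in-air after throw: [b2@9:R b3@10:L b5@11:R b1@12:L b4@15:R]
Beat 9 (R): throw ball2 h=5 -> lands@14:L; in-air after throw: [b3@10:L b5@11:R b1@12:L b2@14:L b4@15:R]
Beat 10 (L): throw ball3 h=3 -> lands@13:R; in-air after throw: [b5@11:R b1@12:L b3@13:R b2@14:L b4@15:R]
Ball 3: thrown@2 h=3 -> first land @5; rethrown@5 h=5 -> second land @10

Answer: 5 10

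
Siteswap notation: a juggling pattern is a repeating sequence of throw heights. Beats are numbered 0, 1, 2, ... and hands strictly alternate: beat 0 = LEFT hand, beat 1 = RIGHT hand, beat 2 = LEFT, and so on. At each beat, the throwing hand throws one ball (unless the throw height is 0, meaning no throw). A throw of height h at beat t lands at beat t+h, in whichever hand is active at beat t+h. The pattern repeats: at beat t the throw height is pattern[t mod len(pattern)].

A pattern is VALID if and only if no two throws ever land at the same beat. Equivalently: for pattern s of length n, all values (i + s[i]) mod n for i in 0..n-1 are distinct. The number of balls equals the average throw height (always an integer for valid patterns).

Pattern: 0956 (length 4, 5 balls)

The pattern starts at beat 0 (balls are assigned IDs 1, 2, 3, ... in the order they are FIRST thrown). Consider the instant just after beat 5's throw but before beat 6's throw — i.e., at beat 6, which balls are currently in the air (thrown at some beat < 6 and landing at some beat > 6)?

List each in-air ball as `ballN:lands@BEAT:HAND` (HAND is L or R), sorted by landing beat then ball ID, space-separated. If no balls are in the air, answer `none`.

Answer: ball2:lands@7:R ball3:lands@9:R ball1:lands@10:L ball4:lands@14:L

Derivation:
Beat 1 (R): throw ball1 h=9 -> lands@10:L; in-air after throw: [b1@10:L]
Beat 2 (L): throw ball2 h=5 -> lands@7:R; in-air after throw: [b2@7:R b1@10:L]
Beat 3 (R): throw ball3 h=6 -> lands@9:R; in-air after throw: [b2@7:R b3@9:R b1@10:L]
Beat 5 (R): throw ball4 h=9 -> lands@14:L; in-air after throw: [b2@7:R b3@9:R b1@10:L b4@14:L]
Beat 6 (L): throw ball5 h=5 -> lands@11:R; in-air after throw: [b2@7:R b3@9:R b1@10:L b5@11:R b4@14:L]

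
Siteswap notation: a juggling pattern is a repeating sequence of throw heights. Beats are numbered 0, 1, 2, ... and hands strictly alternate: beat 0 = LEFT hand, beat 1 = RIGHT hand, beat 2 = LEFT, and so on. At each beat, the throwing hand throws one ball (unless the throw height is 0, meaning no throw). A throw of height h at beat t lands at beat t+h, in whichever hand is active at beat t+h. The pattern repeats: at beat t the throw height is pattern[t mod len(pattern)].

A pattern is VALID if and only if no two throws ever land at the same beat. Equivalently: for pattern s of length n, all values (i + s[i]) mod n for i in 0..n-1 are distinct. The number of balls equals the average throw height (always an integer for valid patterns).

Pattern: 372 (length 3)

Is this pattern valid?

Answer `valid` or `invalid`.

i=0: (i + s[i]) mod n = (0 + 3) mod 3 = 0
i=1: (i + s[i]) mod n = (1 + 7) mod 3 = 2
i=2: (i + s[i]) mod n = (2 + 2) mod 3 = 1
Residues: [0, 2, 1], distinct: True

Answer: valid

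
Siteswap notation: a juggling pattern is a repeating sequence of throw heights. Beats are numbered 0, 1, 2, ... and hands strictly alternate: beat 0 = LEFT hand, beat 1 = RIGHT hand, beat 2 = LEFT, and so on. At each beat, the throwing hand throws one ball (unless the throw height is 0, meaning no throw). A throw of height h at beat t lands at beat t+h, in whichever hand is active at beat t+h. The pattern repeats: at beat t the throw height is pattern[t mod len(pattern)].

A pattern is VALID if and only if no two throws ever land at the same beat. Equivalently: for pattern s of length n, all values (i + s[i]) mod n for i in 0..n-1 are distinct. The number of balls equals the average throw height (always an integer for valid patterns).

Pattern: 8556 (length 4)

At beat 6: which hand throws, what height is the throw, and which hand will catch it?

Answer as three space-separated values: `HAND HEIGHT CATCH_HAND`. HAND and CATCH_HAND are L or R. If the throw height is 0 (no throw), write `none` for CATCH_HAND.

Answer: L 5 R

Derivation:
Beat 6: 6 mod 2 = 0, so hand = L
Throw height = pattern[6 mod 4] = pattern[2] = 5
Lands at beat 6+5=11, 11 mod 2 = 1, so catch hand = R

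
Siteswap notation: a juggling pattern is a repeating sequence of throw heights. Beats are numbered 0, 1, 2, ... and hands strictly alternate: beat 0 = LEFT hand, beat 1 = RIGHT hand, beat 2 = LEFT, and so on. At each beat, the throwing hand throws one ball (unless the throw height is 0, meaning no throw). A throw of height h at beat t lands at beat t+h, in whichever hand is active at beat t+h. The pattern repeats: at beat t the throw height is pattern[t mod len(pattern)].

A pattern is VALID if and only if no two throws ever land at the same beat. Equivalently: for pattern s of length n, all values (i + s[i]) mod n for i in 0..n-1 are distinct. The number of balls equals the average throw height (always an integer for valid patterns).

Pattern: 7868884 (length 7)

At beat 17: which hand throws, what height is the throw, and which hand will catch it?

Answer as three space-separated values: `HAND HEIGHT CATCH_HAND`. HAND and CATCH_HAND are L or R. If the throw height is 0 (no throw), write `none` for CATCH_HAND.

Answer: R 8 R

Derivation:
Beat 17: 17 mod 2 = 1, so hand = R
Throw height = pattern[17 mod 7] = pattern[3] = 8
Lands at beat 17+8=25, 25 mod 2 = 1, so catch hand = R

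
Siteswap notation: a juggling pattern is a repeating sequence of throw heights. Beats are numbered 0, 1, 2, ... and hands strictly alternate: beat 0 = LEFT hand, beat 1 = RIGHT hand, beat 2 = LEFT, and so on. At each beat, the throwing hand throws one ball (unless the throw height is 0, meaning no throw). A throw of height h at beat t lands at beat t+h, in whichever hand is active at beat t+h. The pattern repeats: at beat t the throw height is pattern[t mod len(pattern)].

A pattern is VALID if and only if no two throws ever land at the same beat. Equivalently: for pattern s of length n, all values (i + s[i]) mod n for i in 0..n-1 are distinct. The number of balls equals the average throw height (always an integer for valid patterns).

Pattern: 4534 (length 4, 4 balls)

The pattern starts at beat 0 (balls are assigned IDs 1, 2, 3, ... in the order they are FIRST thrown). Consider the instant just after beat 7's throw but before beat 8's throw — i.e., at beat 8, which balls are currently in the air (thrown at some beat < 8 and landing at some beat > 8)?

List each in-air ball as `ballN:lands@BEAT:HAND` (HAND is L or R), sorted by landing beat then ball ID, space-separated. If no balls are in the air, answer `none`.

Beat 0 (L): throw ball1 h=4 -> lands@4:L; in-air after throw: [b1@4:L]
Beat 1 (R): throw ball2 h=5 -> lands@6:L; in-air after throw: [b1@4:L b2@6:L]
Beat 2 (L): throw ball3 h=3 -> lands@5:R; in-air after throw: [b1@4:L b3@5:R b2@6:L]
Beat 3 (R): throw ball4 h=4 -> lands@7:R; in-air after throw: [b1@4:L b3@5:R b2@6:L b4@7:R]
Beat 4 (L): throw ball1 h=4 -> lands@8:L; in-air after throw: [b3@5:R b2@6:L b4@7:R b1@8:L]
Beat 5 (R): throw ball3 h=5 -> lands@10:L; in-air after throw: [b2@6:L b4@7:R b1@8:L b3@10:L]
Beat 6 (L): throw ball2 h=3 -> lands@9:R; in-air after throw: [b4@7:R b1@8:L b2@9:R b3@10:L]
Beat 7 (R): throw ball4 h=4 -> lands@11:R; in-air after throw: [b1@8:L b2@9:R b3@10:L b4@11:R]
Beat 8 (L): throw ball1 h=4 -> lands@12:L; in-air after throw: [b2@9:R b3@10:L b4@11:R b1@12:L]

Answer: ball2:lands@9:R ball3:lands@10:L ball4:lands@11:R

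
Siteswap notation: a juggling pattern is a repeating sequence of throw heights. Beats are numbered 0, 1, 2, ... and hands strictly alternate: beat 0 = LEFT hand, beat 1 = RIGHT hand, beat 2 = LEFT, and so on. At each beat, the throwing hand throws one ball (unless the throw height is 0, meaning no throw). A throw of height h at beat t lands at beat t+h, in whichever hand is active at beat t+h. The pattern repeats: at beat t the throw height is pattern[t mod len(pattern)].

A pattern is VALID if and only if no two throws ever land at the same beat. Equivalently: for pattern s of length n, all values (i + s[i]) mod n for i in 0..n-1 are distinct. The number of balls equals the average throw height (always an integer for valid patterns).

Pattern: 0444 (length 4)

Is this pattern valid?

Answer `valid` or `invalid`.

i=0: (i + s[i]) mod n = (0 + 0) mod 4 = 0
i=1: (i + s[i]) mod n = (1 + 4) mod 4 = 1
i=2: (i + s[i]) mod n = (2 + 4) mod 4 = 2
i=3: (i + s[i]) mod n = (3 + 4) mod 4 = 3
Residues: [0, 1, 2, 3], distinct: True

Answer: valid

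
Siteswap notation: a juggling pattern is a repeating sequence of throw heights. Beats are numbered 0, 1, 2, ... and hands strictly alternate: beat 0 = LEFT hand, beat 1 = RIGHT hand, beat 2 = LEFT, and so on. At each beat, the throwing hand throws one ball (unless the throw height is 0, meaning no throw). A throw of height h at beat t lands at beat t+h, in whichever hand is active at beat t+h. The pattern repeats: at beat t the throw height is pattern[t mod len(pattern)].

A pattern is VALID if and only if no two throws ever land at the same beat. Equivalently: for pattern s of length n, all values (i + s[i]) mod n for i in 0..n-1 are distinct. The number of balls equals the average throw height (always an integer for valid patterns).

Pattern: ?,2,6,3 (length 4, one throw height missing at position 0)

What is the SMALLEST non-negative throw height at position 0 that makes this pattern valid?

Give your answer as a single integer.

i=0: s[i]=? (unknown)
i=1: (1 + 2) mod 4 = 3
i=2: (2 + 6) mod 4 = 0
i=3: (3 + 3) mod 4 = 2
Known residues: [0, 2, 3]; need a permutation of 0..3, so missing residue r = 1
Need (0 + s) mod 4 = 1; smallest s = (1 - 0) mod 4 = 1

Answer: 1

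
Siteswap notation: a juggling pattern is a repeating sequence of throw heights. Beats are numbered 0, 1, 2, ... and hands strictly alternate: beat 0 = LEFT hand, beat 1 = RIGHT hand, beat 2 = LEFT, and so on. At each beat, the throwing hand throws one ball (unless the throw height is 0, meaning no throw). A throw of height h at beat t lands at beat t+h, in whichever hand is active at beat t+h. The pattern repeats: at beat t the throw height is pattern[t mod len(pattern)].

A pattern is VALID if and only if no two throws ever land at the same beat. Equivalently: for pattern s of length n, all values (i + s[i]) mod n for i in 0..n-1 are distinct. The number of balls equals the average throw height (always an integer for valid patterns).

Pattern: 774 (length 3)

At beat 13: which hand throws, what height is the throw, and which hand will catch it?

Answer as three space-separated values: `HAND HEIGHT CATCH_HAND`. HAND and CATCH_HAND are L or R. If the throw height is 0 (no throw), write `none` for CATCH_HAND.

Answer: R 7 L

Derivation:
Beat 13: 13 mod 2 = 1, so hand = R
Throw height = pattern[13 mod 3] = pattern[1] = 7
Lands at beat 13+7=20, 20 mod 2 = 0, so catch hand = L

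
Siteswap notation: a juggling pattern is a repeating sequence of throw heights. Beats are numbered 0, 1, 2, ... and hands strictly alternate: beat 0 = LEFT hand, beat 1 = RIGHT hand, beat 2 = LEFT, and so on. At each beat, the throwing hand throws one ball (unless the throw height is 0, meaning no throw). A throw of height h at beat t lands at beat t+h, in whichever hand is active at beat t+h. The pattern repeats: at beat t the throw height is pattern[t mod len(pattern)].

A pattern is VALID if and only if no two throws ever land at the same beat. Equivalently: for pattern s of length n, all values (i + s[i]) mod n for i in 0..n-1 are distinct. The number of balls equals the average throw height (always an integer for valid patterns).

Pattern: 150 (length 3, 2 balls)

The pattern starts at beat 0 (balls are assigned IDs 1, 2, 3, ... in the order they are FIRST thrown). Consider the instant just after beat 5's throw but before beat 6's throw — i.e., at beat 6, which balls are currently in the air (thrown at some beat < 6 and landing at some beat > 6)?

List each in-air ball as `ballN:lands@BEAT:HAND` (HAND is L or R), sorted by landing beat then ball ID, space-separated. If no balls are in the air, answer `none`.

Beat 0 (L): throw ball1 h=1 -> lands@1:R; in-air after throw: [b1@1:R]
Beat 1 (R): throw ball1 h=5 -> lands@6:L; in-air after throw: [b1@6:L]
Beat 3 (R): throw ball2 h=1 -> lands@4:L; in-air after throw: [b2@4:L b1@6:L]
Beat 4 (L): throw ball2 h=5 -> lands@9:R; in-air after throw: [b1@6:L b2@9:R]
Beat 6 (L): throw ball1 h=1 -> lands@7:R; in-air after throw: [b1@7:R b2@9:R]

Answer: ball2:lands@9:R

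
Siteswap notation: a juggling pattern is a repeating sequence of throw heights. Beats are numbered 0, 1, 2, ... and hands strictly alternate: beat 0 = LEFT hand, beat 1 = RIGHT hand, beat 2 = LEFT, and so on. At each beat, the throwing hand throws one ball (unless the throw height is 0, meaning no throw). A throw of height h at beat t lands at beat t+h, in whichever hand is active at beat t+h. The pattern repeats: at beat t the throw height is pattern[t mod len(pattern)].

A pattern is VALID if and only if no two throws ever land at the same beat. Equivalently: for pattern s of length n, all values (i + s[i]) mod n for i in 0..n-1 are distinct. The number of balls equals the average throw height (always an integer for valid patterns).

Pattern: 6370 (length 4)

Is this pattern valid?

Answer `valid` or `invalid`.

Answer: valid

Derivation:
i=0: (i + s[i]) mod n = (0 + 6) mod 4 = 2
i=1: (i + s[i]) mod n = (1 + 3) mod 4 = 0
i=2: (i + s[i]) mod n = (2 + 7) mod 4 = 1
i=3: (i + s[i]) mod n = (3 + 0) mod 4 = 3
Residues: [2, 0, 1, 3], distinct: True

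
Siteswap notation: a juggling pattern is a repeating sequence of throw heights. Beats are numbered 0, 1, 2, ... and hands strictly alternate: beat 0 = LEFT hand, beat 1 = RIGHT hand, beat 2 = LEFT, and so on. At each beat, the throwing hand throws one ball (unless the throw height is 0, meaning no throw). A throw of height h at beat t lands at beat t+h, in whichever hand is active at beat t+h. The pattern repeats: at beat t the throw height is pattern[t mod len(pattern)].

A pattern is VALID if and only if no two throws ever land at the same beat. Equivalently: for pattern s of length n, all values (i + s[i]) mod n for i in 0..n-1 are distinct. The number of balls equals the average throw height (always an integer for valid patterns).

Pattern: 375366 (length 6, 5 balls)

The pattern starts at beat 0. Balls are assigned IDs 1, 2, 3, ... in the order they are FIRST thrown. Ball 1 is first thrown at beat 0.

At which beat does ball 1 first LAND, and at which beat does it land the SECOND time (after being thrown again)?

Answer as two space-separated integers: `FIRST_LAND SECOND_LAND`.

Answer: 3 6

Derivation:
Beat 0 (L): throw ball1 h=3 -> lands@3:R; in-air after throw: [b1@3:R]
Beat 1 (R): throw ball2 h=7 -> lands@8:L; in-air after throw: [b1@3:R b2@8:L]
Beat 2 (L): throw ball3 h=5 -> lands@7:R; in-air after throw: [b1@3:R b3@7:R b2@8:L]
Beat 3 (R): throw ball1 h=3 -> lands@6:L; in-air after throw: [b1@6:L b3@7:R b2@8:L]
Beat 4 (L): throw ball4 h=6 -> lands@10:L; in-air after throw: [b1@6:L b3@7:R b2@8:L b4@10:L]
Beat 5 (R): throw ball5 h=6 -> lands@11:R; in-air after throw: [b1@6:L b3@7:R b2@8:L b4@10:L b5@11:R]
Beat 6 (L): throw ball1 h=3 -> lands@9:R; in-air after throw: [b3@7:R b2@8:L b1@9:R b4@10:L b5@11:R]
Ball 1: thrown@0 h=3 -> first land @3; rethrown@3 h=3 -> second land @6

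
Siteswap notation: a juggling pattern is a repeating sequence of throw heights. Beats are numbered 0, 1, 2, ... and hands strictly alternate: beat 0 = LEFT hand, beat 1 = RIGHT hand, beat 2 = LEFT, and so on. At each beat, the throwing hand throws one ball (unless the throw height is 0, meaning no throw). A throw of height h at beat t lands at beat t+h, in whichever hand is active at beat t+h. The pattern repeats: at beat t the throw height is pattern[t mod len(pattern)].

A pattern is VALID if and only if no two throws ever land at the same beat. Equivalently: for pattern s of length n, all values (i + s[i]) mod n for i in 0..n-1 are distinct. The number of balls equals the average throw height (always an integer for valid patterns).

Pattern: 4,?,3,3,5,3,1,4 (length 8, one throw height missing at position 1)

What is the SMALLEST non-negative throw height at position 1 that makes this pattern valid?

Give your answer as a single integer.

i=0: (0 + 4) mod 8 = 4
i=1: s[i]=? (unknown)
i=2: (2 + 3) mod 8 = 5
i=3: (3 + 3) mod 8 = 6
i=4: (4 + 5) mod 8 = 1
i=5: (5 + 3) mod 8 = 0
i=6: (6 + 1) mod 8 = 7
i=7: (7 + 4) mod 8 = 3
Known residues: [0, 1, 3, 4, 5, 6, 7]; need a permutation of 0..7, so missing residue r = 2
Need (1 + s) mod 8 = 2; smallest s = (2 - 1) mod 8 = 1

Answer: 1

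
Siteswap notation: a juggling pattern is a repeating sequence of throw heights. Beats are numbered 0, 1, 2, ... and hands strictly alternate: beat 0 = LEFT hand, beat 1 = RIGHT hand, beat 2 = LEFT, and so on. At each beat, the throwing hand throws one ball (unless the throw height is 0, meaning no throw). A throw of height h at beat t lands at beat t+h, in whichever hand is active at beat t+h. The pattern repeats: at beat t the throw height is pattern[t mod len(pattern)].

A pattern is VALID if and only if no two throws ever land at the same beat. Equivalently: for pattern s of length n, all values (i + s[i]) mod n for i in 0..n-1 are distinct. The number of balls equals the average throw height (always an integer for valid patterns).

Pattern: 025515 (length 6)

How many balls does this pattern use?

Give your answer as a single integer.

Pattern = [0, 2, 5, 5, 1, 5], length n = 6
  position 0: throw height = 0, running sum = 0
  position 1: throw height = 2, running sum = 2
  position 2: throw height = 5, running sum = 7
  position 3: throw height = 5, running sum = 12
  position 4: throw height = 1, running sum = 13
  position 5: throw height = 5, running sum = 18
Total sum = 18; balls = sum / n = 18 / 6 = 3

Answer: 3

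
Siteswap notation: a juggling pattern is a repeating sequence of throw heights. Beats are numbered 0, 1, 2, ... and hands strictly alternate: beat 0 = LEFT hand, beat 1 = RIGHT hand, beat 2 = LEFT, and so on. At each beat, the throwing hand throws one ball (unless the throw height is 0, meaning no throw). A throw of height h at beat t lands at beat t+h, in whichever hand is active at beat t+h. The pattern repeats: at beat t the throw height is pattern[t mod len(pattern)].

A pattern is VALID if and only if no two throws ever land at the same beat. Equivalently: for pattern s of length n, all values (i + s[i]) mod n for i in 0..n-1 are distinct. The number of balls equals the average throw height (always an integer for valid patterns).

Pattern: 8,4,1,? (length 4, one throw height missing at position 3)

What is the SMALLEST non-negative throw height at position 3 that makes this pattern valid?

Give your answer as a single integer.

i=0: (0 + 8) mod 4 = 0
i=1: (1 + 4) mod 4 = 1
i=2: (2 + 1) mod 4 = 3
i=3: s[i]=? (unknown)
Known residues: [0, 1, 3]; need a permutation of 0..3, so missing residue r = 2
Need (3 + s) mod 4 = 2; smallest s = (2 - 3) mod 4 = 3

Answer: 3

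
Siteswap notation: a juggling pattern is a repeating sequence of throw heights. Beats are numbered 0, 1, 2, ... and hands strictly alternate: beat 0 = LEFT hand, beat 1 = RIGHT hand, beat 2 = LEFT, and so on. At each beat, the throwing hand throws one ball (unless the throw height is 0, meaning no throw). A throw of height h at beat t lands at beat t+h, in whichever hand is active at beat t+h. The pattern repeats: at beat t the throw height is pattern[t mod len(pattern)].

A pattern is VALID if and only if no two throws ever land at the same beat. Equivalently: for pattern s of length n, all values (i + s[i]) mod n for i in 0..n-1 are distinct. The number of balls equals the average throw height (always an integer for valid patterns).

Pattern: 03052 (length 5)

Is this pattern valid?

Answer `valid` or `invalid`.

i=0: (i + s[i]) mod n = (0 + 0) mod 5 = 0
i=1: (i + s[i]) mod n = (1 + 3) mod 5 = 4
i=2: (i + s[i]) mod n = (2 + 0) mod 5 = 2
i=3: (i + s[i]) mod n = (3 + 5) mod 5 = 3
i=4: (i + s[i]) mod n = (4 + 2) mod 5 = 1
Residues: [0, 4, 2, 3, 1], distinct: True

Answer: valid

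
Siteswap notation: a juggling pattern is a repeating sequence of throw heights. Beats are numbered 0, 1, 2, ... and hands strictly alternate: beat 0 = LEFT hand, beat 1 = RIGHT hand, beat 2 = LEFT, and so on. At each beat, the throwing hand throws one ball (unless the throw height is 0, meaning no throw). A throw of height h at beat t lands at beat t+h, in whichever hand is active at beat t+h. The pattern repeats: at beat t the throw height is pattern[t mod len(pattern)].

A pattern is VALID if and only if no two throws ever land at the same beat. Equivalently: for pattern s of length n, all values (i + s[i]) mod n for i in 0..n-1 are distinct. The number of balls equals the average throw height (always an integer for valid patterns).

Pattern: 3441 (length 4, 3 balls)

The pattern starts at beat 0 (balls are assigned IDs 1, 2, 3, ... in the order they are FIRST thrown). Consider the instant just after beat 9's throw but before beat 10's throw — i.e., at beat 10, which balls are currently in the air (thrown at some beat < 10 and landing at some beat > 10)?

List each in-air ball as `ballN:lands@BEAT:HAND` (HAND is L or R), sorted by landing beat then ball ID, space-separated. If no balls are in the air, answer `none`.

Answer: ball1:lands@11:R ball2:lands@13:R

Derivation:
Beat 0 (L): throw ball1 h=3 -> lands@3:R; in-air after throw: [b1@3:R]
Beat 1 (R): throw ball2 h=4 -> lands@5:R; in-air after throw: [b1@3:R b2@5:R]
Beat 2 (L): throw ball3 h=4 -> lands@6:L; in-air after throw: [b1@3:R b2@5:R b3@6:L]
Beat 3 (R): throw ball1 h=1 -> lands@4:L; in-air after throw: [b1@4:L b2@5:R b3@6:L]
Beat 4 (L): throw ball1 h=3 -> lands@7:R; in-air after throw: [b2@5:R b3@6:L b1@7:R]
Beat 5 (R): throw ball2 h=4 -> lands@9:R; in-air after throw: [b3@6:L b1@7:R b2@9:R]
Beat 6 (L): throw ball3 h=4 -> lands@10:L; in-air after throw: [b1@7:R b2@9:R b3@10:L]
Beat 7 (R): throw ball1 h=1 -> lands@8:L; in-air after throw: [b1@8:L b2@9:R b3@10:L]
Beat 8 (L): throw ball1 h=3 -> lands@11:R; in-air after throw: [b2@9:R b3@10:L b1@11:R]
Beat 9 (R): throw ball2 h=4 -> lands@13:R; in-air after throw: [b3@10:L b1@11:R b2@13:R]
Beat 10 (L): throw ball3 h=4 -> lands@14:L; in-air after throw: [b1@11:R b2@13:R b3@14:L]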